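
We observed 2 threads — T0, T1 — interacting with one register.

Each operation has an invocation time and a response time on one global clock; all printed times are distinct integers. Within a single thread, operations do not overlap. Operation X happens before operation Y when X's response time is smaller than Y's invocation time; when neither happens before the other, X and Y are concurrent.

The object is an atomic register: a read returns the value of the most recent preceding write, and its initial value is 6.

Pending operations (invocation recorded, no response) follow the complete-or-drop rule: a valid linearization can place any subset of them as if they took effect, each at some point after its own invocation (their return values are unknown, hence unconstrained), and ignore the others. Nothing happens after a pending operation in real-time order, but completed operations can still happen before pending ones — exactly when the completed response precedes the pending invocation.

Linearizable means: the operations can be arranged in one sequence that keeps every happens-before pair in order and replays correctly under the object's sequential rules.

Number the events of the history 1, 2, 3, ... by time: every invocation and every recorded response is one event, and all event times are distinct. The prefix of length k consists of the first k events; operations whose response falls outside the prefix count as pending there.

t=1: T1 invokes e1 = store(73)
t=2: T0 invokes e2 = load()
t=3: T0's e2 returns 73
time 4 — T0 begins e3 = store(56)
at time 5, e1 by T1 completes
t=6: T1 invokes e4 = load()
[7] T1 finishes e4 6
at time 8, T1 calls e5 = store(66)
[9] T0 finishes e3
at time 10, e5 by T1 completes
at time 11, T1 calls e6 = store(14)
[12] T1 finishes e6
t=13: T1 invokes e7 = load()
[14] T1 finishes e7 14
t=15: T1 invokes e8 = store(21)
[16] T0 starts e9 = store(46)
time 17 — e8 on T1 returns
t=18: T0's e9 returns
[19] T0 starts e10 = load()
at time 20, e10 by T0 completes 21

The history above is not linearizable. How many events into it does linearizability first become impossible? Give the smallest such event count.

events 1..6 are still linearizable — one witness is e1, e2:
step 1: e1 store(73) — value 73
step 2: e2 load() → 73 — value 73
include event 7 — e4 responding at 7 — and every candidate order breaks
no escape via the 1 pending operation (e3): every completion choice fails
sample order e1, e2, e4 (pending dropped) stalls at step 3 — e4 load() → 6 has no legal effect
sample order e2, e1, e4 (pending dropped) stalls at step 1 — e2 load() → 73 has no legal effect

7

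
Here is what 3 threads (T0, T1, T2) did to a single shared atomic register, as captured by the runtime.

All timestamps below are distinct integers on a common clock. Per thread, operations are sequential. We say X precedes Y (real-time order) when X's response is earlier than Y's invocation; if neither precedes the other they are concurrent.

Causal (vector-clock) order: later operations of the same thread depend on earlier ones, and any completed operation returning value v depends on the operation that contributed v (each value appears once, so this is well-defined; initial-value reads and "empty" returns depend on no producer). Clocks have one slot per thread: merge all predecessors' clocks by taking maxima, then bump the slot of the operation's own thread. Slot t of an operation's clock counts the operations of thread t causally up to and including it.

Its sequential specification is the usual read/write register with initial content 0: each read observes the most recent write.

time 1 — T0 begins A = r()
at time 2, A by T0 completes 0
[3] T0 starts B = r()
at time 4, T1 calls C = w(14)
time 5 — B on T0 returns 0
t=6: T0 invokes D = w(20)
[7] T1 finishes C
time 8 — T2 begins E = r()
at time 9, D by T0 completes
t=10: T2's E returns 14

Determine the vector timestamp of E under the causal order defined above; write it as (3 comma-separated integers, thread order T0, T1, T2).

invoked at 4, C has no predecessors; its own T1 bump gives (0, 1, 0)
invoked at 1, A has no predecessors; its own T0 bump gives (1, 0, 0)
VC(E, invoked at 8): max of VC(C)=(0, 1, 0), then +1 on thread T2 → (0, 1, 1)
VC(B, invoked at 3): max of VC(A)=(1, 0, 0), then +1 on thread T0 → (2, 0, 0)
VC(D, invoked at 6): max of VC(B)=(2, 0, 0), then +1 on thread T0 → (3, 0, 0)
target: VC(E) = (0, 1, 1)

(0, 1, 1)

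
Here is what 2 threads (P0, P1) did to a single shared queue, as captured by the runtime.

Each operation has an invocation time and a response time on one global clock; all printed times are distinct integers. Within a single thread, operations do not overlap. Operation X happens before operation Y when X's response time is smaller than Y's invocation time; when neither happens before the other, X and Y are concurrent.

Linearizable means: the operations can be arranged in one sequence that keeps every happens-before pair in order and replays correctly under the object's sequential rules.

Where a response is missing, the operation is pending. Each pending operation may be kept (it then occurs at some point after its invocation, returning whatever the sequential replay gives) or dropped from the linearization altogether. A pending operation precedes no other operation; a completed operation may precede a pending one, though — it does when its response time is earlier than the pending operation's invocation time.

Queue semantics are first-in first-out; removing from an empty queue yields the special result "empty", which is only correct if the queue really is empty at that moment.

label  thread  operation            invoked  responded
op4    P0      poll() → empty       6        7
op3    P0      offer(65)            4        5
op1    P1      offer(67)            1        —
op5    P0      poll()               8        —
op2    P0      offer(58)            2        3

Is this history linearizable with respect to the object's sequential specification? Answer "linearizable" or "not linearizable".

already the first 7 events (up to op4's response at time 7) admit no linearization; the first 6 still do
the sole real-time-consistent order of 3 completed operations fails the queue replay
including or dropping the 1 pending operation (op1) in any combination fails
sample order op2, op3, op4 (pending dropped) stalls at step 3 — op4 poll() → empty has no legal effect

not linearizable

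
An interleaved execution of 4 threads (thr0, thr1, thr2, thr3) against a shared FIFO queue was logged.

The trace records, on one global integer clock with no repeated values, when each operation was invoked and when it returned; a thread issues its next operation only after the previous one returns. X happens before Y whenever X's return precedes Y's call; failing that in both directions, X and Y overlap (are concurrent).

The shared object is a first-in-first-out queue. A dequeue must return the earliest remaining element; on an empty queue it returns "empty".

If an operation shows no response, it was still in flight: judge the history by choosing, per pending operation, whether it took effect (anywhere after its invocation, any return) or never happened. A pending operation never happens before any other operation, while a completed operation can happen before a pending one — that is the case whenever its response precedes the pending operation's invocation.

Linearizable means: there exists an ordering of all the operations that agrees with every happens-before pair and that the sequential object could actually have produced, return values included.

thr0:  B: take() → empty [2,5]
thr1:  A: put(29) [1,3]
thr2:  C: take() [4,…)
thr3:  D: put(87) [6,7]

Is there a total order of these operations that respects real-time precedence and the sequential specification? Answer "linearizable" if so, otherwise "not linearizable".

linearizable

a witness: A, C, B, D
step 1: A put(29) — queue <29>
step 2: C take() (pending, included) — queue <>
step 3: B take() → empty — queue <>
step 4: D put(87) — queue <87>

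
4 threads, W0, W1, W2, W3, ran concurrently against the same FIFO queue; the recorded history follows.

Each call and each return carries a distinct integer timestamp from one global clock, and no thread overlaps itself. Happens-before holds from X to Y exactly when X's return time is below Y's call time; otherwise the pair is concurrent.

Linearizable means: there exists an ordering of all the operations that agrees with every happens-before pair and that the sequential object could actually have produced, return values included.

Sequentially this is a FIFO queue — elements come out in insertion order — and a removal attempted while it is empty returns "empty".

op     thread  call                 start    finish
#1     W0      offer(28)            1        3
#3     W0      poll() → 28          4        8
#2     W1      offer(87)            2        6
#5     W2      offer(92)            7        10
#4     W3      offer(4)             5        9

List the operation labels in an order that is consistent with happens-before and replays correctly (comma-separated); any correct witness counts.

after step 1 (#1 offer(28)): queue <28>
after step 2 (#2 offer(87)): queue <28,87>
after step 3 (#3 poll() → 28): queue <87>
after step 4 (#4 offer(4)): queue <87,4>
after step 5 (#5 offer(92)): queue <87,4,92>

#1, #2, #3, #4, #5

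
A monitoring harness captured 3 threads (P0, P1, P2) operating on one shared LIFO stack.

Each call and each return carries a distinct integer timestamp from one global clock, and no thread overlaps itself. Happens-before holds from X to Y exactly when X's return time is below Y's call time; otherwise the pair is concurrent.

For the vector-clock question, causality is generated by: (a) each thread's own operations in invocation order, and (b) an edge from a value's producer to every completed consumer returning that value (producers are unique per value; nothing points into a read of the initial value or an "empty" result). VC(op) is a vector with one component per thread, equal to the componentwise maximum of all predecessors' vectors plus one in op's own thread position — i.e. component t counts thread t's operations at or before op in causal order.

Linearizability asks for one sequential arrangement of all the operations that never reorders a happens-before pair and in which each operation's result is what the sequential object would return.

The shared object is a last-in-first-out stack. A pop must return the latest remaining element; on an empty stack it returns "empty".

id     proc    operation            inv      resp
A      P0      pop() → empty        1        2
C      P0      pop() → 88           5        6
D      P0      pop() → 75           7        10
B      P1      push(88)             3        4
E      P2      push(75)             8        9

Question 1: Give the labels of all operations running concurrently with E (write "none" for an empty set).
D

overlap test against E [8,9]: concurrent iff the interval meets 8..9
A [1,2]: before
B [3,4]: before
C [5,6]: before
D [7,10]: concurrent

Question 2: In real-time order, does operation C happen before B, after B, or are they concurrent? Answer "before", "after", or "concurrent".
after

C spans [5,6], B spans [3,4]
resp(B)=4 < inv(C)=5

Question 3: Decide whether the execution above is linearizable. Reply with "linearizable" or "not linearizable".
linearizable

a witness: A, B, C, E, D
step 1: A pop() → empty — stack <>
step 2: B push(88) — stack <88>
step 3: C pop() → 88 — stack <>
step 4: E push(75) — stack <75>
step 5: D pop() → 75 — stack <>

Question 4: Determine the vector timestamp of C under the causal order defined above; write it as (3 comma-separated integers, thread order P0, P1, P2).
(2, 1, 0)

invoked at 8, E has no predecessors; its own P2 bump gives (0, 0, 1)
invoked at 3, B has no predecessors; its own P1 bump gives (0, 1, 0)
invoked at 1, A has no predecessors; its own P0 bump gives (1, 0, 0)
C, invoked 5, takes VC(A)=(1, 0, 0), VC(B)=(0, 1, 0) under max, adds 1 for P0 → (2, 1, 0)
D, invoked 7, takes VC(C)=(2, 1, 0), VC(E)=(0, 0, 1) under max, adds 1 for P0 → (3, 1, 1)
target: VC(C) = (2, 1, 0)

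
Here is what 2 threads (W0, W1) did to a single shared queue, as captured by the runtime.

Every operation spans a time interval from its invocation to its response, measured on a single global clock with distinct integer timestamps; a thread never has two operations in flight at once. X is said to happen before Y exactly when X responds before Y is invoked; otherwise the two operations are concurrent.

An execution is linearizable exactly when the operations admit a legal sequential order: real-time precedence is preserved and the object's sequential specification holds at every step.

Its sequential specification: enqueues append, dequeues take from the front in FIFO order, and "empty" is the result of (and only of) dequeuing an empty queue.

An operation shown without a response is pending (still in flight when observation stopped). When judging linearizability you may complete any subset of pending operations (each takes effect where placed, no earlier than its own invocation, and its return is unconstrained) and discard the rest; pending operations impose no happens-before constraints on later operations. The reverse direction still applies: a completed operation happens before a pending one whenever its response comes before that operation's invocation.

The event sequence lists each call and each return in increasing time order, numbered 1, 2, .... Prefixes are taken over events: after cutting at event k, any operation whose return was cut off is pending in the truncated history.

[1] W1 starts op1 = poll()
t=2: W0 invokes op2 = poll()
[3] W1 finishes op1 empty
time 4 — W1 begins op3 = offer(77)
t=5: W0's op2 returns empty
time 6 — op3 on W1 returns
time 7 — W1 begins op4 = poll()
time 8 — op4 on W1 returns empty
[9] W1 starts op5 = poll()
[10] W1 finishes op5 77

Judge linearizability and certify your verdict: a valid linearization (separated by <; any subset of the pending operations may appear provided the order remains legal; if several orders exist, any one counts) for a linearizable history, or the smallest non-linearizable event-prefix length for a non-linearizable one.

not linearizable — minimal violating prefix: 8 events

events 1..7 are fine; event 8 — the response of op4 at time 8 — makes the prefix non-linearizable
no legal order exists: 3 real-time-consistent candidates over 4 completed queue operations, all rejected
take op1, op2, op3, op4: step 4 already fails, because op4 poll() → empty cannot occur there
take op1, op3, op2, op4: step 3 already fails, because op2 poll() → empty cannot occur there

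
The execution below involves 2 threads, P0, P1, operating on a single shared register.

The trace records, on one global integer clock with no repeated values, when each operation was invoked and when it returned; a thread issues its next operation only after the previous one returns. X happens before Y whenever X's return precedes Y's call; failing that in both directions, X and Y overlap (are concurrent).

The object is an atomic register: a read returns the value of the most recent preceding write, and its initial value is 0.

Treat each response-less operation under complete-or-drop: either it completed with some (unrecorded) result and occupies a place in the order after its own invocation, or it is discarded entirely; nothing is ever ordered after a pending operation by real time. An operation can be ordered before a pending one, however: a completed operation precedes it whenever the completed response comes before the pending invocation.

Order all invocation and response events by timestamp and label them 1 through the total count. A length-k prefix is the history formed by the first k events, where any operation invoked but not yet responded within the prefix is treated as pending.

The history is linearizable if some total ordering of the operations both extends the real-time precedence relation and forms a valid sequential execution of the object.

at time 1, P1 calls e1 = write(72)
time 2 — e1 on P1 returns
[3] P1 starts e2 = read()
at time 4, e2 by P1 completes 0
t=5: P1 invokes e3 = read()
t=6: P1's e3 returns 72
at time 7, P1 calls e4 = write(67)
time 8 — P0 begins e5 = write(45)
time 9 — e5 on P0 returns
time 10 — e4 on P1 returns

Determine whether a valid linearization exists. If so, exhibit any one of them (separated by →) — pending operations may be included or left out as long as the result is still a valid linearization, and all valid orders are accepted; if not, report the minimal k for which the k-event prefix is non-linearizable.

the violation lands at event 4, e2's response at time 4: events 1..3 linearize, events 1..4 do not
the completed operations (2 total) allow one real-time order; the register replay rejects it
for example e1, e2 fails at step 2: e2 read() → 0 is not legal there

not linearizable — minimal violating prefix: 4 events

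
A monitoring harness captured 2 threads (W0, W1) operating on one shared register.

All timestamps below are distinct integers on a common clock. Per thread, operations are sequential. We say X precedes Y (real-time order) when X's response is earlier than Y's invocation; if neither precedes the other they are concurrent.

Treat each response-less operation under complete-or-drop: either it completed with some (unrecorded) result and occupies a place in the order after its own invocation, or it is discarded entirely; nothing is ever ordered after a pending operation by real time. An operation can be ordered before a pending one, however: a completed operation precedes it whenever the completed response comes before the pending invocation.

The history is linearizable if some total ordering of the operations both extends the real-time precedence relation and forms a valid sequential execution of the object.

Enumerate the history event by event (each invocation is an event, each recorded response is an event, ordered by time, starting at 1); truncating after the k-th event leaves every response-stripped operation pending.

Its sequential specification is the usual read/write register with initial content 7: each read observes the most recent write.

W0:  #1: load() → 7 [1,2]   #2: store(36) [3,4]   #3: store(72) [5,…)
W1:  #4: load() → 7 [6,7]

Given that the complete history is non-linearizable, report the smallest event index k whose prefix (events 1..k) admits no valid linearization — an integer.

7

a valid linearization of events 1..6 exists, for instance #1, #2:
after step 1 (#1 load() → 7): value 7
after step 2 (#2 store(36)): value 36
adding event 7 (#4 responds at 7) leaves no legal real-time order
include/drop combinations of the 1 pending operation (#3) were all tried; none helps
sample order #1, #2, #4 (pending dropped) stalls at step 3 — #4 load() → 7 has no legal effect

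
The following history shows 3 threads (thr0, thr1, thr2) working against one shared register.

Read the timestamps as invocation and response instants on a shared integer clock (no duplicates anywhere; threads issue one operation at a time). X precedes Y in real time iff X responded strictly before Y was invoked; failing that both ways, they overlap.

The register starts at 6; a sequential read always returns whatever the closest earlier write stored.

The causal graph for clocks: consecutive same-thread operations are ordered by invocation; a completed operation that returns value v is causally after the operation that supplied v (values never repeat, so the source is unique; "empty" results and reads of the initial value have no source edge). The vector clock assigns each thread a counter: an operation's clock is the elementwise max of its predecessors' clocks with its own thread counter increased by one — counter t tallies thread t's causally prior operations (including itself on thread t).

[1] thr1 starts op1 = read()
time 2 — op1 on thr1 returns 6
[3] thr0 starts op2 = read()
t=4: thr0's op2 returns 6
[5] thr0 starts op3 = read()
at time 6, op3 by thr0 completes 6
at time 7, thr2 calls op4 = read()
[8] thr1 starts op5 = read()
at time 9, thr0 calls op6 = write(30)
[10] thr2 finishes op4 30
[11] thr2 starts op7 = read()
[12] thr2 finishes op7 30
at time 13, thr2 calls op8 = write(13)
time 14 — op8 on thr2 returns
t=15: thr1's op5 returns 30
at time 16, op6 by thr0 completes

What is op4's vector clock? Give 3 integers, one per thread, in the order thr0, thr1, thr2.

invoked at 1, op1 has no predecessors; its own thr1 bump gives (0, 1, 0)
invoked at 3, op2 has no predecessors; its own thr0 bump gives (1, 0, 0)
merge at op3 (invoked 5): VC(op2)=(1, 0, 0), own-thread bump on thr0 → (2, 0, 0)
merge at op6 (invoked 9): VC(op3)=(2, 0, 0), own-thread bump on thr0 → (3, 0, 0)
merge at op4 (invoked 7): VC(op6)=(3, 0, 0), own-thread bump on thr2 → (3, 0, 1)
merge at op7 (invoked 11): VC(op4)=(3, 0, 1), VC(op6)=(3, 0, 0), own-thread bump on thr2 → (3, 0, 2)
merge at op5 (invoked 8): VC(op1)=(0, 1, 0), VC(op6)=(3, 0, 0), own-thread bump on thr1 → (3, 2, 0)
merge at op8 (invoked 13): VC(op7)=(3, 0, 2), own-thread bump on thr2 → (3, 0, 3)
target: VC(op4) = (3, 0, 1)

(3, 0, 1)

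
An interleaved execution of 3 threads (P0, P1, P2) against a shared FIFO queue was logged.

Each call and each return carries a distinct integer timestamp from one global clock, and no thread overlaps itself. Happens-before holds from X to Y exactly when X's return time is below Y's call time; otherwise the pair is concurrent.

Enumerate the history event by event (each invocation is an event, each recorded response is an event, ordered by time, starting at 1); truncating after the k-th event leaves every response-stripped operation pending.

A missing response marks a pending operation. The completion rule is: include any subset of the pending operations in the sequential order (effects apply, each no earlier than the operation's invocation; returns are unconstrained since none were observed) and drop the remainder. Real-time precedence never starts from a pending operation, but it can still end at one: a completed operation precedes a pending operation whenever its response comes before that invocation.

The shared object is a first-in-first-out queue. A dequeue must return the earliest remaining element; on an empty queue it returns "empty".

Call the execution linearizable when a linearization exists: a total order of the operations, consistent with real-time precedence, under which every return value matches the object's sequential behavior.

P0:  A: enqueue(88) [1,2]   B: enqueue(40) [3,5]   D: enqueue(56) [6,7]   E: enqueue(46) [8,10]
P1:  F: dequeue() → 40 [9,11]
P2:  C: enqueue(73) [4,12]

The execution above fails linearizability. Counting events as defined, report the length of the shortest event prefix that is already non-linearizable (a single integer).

11

a valid linearization of events 1..10 exists, for instance A, B, C, D, E:
step 1: A enqueue(88) — queue <88>
step 2: B enqueue(40) — queue <88,40>
step 3: C enqueue(73) (pending, included) — queue <88,40,73>
step 4: D enqueue(56) — queue <88,40,73,56>
step 5: E enqueue(46) — queue <88,40,73,56,46>
include event 11 — F responding at 11 — and every candidate order breaks
completion choices over the 1 pending operation (C) were checked; none helps
sample order A, B, D, E, F (pending dropped) stalls at step 5 — F dequeue() → 40 has no legal effect
sample order A, B, D, F, E (pending dropped) stalls at step 4 — F dequeue() → 40 has no legal effect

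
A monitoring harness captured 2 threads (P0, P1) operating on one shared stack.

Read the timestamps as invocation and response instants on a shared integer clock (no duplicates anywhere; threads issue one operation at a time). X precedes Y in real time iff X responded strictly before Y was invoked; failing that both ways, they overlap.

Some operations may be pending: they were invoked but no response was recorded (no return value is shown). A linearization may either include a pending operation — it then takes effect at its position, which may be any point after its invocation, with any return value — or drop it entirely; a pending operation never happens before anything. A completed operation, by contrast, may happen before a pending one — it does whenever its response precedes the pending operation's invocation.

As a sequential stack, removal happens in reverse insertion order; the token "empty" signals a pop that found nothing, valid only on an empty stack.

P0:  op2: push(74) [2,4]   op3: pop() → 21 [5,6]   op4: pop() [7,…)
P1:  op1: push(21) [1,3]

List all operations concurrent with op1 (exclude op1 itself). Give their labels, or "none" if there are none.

op2

overlap test against op1 [1,3]: concurrent iff the interval meets 1..3
op2 [2,4]: concurrent
op3 [5,6]: after
op4 [7,…): after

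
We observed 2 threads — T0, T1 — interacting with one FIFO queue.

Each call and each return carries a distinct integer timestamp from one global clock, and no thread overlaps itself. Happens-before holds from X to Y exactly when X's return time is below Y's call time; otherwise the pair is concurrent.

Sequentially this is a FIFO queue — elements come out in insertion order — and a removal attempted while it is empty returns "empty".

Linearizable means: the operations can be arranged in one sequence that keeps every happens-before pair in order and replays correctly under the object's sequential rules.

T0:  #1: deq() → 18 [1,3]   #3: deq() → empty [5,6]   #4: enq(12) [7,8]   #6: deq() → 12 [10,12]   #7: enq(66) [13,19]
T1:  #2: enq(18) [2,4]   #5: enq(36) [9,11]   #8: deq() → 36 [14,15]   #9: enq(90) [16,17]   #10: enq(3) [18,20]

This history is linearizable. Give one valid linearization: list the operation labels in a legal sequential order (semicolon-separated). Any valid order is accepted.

#2; #1; #3; #4; #5; #6; #7; #8; #9; #10

step 1: #2 enq(18) — queue <18>
step 2: #1 deq() → 18 — queue <>
step 3: #3 deq() → empty — queue <>
step 4: #4 enq(12) — queue <12>
step 5: #5 enq(36) — queue <12,36>
step 6: #6 deq() → 12 — queue <36>
step 7: #7 enq(66) — queue <36,66>
step 8: #8 deq() → 36 — queue <66>
step 9: #9 enq(90) — queue <66,90>
step 10: #10 enq(3) — queue <66,90,3>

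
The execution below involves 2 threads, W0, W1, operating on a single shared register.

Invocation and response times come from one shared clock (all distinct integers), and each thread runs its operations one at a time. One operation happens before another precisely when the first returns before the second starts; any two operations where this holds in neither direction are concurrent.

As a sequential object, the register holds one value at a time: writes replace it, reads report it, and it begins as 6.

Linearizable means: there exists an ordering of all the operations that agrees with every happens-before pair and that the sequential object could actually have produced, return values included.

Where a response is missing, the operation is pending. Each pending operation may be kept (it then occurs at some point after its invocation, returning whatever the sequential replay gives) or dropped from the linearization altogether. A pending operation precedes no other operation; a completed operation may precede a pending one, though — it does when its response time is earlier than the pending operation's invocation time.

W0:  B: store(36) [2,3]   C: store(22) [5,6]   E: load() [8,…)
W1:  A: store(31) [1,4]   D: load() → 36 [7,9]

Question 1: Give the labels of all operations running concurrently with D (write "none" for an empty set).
E

D spans [7,9]; an op avoiding the whole window 7..9 is ordered, any other is concurrent
A [1,4]: before
B [2,3]: before
C [5,6]: before
E [8,…): concurrent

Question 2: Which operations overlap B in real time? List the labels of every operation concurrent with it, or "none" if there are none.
A

B runs from 2 to 3; window-overlapping ops are concurrent
A [1,4]: concurrent
C [5,6]: after
D [7,9]: after
E [8,…): after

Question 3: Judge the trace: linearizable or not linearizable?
not linearizable

cut after 8 events: linearizable; cut after 9 events (D responds, time 9): not linearizable
2 orders of the 4 completed register ops respect real time; none is legal
no escape via the 1 pending operation (E): every completion choice fails
e.g. A, B, C, D (pending dropped): illegal at step 4, since D load() → 36 cannot apply there
e.g. B, A, C, D (pending dropped): illegal at step 4, since D load() → 36 cannot apply there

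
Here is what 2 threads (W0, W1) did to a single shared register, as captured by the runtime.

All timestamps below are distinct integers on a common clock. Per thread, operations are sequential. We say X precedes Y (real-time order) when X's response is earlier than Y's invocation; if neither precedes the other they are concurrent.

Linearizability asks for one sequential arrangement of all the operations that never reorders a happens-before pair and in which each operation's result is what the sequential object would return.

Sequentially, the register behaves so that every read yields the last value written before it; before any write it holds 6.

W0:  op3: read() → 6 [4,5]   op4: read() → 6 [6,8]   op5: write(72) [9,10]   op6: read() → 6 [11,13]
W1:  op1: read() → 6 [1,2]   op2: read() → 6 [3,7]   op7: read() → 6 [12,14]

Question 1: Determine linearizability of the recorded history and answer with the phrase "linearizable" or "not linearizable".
already the first 13 events (up to op6's response at time 13) admit no linearization; the first 12 still do
checked exhaustively: 3 real-time-consistent orders of 6 completed operations, zero legal register replays
include/drop combinations of the 1 pending operation (op7) were all tried; none helps
e.g. op1, op2, op3, op4, op5, op6 (pending dropped): illegal at step 6, since op6 read() → 6 cannot apply there
e.g. op1, op3, op2, op4, op5, op6 (pending dropped): illegal at step 6, since op6 read() → 6 cannot apply there

not linearizable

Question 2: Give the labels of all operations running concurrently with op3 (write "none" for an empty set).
op3 spans [4,5]: anything still running between times 4 and 5 counts as concurrent
op1 [1,2]: before
op2 [3,7]: concurrent
op4 [6,8]: after
op5 [9,10]: after
op6 [11,13]: after
op7 [12,14]: after

op2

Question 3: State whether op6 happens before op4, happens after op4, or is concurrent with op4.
op6 spans [11,13], op4 spans [6,8]
resp(op4)=8 < inv(op6)=11

after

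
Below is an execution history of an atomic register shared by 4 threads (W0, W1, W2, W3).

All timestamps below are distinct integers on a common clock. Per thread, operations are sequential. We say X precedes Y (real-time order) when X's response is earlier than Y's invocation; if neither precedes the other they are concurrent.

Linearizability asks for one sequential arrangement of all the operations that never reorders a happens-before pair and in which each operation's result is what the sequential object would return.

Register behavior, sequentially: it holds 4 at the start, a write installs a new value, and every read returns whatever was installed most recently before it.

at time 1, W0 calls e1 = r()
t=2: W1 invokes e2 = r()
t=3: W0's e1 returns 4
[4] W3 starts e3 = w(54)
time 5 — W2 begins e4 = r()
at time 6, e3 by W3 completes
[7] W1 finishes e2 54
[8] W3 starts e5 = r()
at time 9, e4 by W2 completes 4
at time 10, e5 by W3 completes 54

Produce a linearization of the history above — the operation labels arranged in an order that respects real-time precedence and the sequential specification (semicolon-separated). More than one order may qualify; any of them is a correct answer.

after step 1 (e1 r() → 4): value 4
after step 2 (e4 r() → 4): value 4
after step 3 (e3 w(54)): value 54
after step 4 (e2 r() → 54): value 54
after step 5 (e5 r() → 54): value 54

e1; e4; e3; e2; e5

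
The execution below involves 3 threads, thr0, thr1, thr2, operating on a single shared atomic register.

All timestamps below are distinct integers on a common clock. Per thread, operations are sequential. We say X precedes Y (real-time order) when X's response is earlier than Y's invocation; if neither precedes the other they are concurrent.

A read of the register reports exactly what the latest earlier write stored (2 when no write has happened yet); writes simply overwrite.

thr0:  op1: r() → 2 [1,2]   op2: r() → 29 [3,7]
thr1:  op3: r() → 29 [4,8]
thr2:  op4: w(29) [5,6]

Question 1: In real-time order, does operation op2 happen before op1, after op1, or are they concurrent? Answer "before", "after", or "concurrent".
Answer: after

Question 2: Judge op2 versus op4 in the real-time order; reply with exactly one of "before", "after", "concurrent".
Answer: concurrent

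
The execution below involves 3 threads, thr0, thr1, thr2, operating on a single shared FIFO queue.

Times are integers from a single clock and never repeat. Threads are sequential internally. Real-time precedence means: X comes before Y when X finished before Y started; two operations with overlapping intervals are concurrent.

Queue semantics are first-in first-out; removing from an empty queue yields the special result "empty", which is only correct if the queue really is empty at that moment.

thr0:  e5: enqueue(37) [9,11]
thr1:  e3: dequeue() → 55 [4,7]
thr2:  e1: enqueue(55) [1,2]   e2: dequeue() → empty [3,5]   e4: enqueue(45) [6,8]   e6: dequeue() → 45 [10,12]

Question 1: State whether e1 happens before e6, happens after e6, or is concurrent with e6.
e1 spans [1,2], e6 spans [10,12]
resp(e1)=2 < inv(e6)=10

before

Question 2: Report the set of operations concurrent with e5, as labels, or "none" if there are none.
concurrent with e5 ([9,11]): every op whose interval crosses 9..11
e1 [1,2]: before
e2 [3,5]: before
e3 [4,7]: before
e4 [6,8]: before
e6 [10,12]: concurrent

e6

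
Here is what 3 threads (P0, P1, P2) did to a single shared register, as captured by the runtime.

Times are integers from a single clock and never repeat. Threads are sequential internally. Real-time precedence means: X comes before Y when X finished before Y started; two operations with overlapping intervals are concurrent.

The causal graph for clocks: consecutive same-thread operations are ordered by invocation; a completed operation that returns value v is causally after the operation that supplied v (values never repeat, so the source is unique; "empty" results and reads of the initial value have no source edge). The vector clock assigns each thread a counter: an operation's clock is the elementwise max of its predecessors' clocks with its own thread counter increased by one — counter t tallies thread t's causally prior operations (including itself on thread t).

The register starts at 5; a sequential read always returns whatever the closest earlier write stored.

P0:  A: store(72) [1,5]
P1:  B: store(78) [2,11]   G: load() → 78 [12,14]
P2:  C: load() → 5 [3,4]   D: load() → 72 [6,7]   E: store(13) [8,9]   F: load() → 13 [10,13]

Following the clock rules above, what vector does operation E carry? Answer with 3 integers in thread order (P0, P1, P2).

(1, 0, 3)

C, invoked 3, has no incoming edges; only P2's bump applies → (0, 0, 1)
B, invoked 2, has no incoming edges; only P1's bump applies → (0, 1, 0)
A, invoked 1, has no incoming edges; only P0's bump applies → (1, 0, 0)
merge at G (invoked 12): VC(B)=(0, 1, 0), own-thread bump on P1 → (0, 2, 0)
merge at D (invoked 6): VC(A)=(1, 0, 0), VC(C)=(0, 0, 1), own-thread bump on P2 → (1, 0, 2)
merge at E (invoked 8): VC(D)=(1, 0, 2), own-thread bump on P2 → (1, 0, 3)
merge at F (invoked 10): VC(E)=(1, 0, 3), own-thread bump on P2 → (1, 0, 4)
target: VC(E) = (1, 0, 3)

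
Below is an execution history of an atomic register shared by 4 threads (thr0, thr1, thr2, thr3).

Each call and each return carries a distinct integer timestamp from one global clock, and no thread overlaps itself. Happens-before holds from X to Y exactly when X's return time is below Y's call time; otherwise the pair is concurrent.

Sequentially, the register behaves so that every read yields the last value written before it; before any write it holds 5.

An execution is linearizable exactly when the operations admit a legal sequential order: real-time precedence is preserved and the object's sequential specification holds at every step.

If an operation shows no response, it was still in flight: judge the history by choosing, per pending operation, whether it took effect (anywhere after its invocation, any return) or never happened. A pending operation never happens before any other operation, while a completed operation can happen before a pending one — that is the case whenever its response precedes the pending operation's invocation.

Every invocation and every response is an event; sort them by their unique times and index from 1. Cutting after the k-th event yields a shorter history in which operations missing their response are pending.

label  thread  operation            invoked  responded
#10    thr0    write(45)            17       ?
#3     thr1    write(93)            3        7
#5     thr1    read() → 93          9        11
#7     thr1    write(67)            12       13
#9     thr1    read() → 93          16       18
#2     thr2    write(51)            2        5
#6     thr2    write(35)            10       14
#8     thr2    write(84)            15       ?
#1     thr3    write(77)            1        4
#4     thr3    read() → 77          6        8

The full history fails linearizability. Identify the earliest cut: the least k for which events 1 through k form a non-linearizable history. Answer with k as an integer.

18

one valid order for events 1..17 is #2, #1, #4, #3, #5, #6, #7:
step 1: #2 write(51) — value 51
step 2: #1 write(77) — value 77
step 3: #4 read() → 77 — value 77
step 4: #3 write(93) — value 93
step 5: #5 read() → 93 — value 93
step 6: #6 write(35) — value 35
step 7: #7 write(67) — value 67
include event 18 — #9 responding at 18 — and every candidate order breaks
including or dropping the 2 pending operations (#8, #10) in any combination fails
for example #1, #2, #3, #4, #5, #6, #7, #9 (pending dropped) fails at step 4: #4 read() → 77 is not legal there
for example #1, #2, #3, #4, #5, #7, #6, #9 (pending dropped) fails at step 4: #4 read() → 77 is not legal there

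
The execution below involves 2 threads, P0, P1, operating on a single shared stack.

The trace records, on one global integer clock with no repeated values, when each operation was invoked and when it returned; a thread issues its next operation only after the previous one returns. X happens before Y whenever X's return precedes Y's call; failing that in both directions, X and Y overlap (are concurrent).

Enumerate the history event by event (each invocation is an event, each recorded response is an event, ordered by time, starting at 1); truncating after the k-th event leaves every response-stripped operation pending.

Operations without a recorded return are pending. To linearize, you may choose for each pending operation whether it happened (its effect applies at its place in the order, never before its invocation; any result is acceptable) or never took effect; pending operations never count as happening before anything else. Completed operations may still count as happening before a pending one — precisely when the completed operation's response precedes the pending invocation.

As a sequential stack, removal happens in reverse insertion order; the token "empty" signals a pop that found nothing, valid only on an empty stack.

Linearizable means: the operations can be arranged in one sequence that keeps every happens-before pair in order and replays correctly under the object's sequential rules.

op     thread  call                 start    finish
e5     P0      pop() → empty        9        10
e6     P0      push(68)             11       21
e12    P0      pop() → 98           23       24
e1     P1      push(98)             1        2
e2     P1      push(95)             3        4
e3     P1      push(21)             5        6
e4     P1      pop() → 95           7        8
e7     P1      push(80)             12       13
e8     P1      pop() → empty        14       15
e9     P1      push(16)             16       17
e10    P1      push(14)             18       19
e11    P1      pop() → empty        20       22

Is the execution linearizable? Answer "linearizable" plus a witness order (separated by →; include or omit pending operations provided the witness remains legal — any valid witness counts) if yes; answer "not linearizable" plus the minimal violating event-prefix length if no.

not linearizable — minimal violating prefix: 8 events

prefix check: 1..7 passes, 1..8 fails once e4's time-8 response joins
exhaustive check: the 4 completed stack ops admit one real-time order; illegal
take e1, e2, e3, e4: step 4 already fails, because e4 pop() → 95 cannot occur there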